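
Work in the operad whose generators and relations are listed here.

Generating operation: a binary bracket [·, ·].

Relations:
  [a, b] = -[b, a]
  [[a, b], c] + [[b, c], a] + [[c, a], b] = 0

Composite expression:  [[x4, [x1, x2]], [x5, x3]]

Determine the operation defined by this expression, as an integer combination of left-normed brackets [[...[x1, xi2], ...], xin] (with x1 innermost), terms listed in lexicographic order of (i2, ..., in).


[[[[x1, x2], x4], x3], x5] - [[[[x1, x2], x4], x5], x3]


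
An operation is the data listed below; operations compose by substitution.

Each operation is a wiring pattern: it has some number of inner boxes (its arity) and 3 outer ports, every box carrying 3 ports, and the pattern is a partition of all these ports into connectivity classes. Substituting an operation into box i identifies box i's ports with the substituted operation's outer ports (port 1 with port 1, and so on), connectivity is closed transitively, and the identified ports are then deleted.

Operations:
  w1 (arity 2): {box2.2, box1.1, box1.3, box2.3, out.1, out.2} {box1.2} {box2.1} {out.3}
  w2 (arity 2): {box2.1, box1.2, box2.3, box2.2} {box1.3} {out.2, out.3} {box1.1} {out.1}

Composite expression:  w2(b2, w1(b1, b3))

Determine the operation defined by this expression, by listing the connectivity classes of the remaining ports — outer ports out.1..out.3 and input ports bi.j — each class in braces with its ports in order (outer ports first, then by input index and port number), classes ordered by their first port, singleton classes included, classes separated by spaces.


Reachability decides: close wires over w2-identified ports.
stage w1: inputs (b1, b3), connectivity {out.1, out.2, b1.1, b1.3, b3.2, b3.3} {out.3} {b1.2} {b3.1}, out.j its boundary
stage w2: inputs (b2, b1, b3), connectivity {out.1} {out.2, out.3} {b1.1, b1.3, b2.2, b3.2, b3.3} {b1.2} {b2.1} {b2.3} {b3.1}, out.j its boundary

{out.1} {out.2, out.3} {b1.1, b1.3, b2.2, b3.2, b3.3} {b1.2} {b2.1} {b2.3} {b3.1}


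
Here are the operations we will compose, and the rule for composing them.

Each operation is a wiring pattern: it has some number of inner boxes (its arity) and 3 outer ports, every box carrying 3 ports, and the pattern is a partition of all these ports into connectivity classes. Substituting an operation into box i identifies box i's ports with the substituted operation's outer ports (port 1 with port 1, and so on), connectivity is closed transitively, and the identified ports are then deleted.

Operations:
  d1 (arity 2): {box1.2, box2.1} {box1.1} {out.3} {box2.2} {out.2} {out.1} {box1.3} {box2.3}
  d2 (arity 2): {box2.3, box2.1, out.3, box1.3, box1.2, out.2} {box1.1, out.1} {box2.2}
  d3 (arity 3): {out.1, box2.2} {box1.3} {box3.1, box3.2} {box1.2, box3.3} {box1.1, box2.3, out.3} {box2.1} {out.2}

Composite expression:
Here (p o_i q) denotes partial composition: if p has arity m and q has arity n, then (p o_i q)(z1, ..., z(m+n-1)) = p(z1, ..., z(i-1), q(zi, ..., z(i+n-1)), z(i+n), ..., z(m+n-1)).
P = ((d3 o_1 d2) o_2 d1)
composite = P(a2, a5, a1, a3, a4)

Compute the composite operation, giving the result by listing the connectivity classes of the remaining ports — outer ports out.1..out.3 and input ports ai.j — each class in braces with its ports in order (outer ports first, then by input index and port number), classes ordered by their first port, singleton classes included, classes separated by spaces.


{out.1, a3.2} {out.2} {out.3, a2.1, a3.3} {a1.1, a5.2} {a1.2} {a1.3} {a2.2, a2.3, a4.3} {a3.1} {a4.1, a4.2} {a5.1} {a5.3}


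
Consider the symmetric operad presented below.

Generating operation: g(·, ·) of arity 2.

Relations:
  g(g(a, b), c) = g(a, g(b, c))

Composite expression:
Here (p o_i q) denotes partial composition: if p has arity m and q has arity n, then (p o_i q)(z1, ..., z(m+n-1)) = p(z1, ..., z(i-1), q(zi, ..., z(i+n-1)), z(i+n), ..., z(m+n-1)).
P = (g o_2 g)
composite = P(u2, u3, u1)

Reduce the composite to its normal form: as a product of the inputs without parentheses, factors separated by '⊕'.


Under associativity of g, the answer is the u's in reading order.
g(u3, u1) unparenthesizes to u3 ⊕ u1
g(u2, g(u3, u1)) unparenthesizes to u2 ⊕ u3 ⊕ u1

u2 ⊕ u3 ⊕ u1


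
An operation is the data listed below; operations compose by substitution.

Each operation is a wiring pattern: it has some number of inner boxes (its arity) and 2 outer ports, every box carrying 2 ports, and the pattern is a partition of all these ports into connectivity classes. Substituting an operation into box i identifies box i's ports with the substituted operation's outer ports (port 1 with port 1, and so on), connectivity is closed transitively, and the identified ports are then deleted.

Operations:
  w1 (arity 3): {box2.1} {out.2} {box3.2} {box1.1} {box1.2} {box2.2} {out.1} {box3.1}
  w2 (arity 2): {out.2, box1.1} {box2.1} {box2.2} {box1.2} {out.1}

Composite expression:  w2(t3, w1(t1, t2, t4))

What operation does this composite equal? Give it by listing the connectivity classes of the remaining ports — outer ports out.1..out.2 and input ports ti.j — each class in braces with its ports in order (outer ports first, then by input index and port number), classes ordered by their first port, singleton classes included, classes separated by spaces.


{out.1} {out.2, t3.1} {t1.1} {t1.2} {t2.1} {t2.2} {t3.2} {t4.1} {t4.2}


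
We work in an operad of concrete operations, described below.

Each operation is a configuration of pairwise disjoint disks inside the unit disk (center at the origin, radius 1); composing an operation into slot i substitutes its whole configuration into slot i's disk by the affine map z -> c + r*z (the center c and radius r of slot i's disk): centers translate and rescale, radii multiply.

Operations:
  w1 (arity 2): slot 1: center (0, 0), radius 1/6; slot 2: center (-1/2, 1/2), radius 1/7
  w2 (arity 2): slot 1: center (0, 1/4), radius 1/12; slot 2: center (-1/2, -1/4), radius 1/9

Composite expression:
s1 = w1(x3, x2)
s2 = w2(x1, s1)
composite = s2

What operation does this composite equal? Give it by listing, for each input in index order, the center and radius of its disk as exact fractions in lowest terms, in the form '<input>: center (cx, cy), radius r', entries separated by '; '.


x1: center (0, 1/4), radius 1/12; x2: center (-5/9, -7/36), radius 1/63; x3: center (-1/2, -1/4), radius 1/54


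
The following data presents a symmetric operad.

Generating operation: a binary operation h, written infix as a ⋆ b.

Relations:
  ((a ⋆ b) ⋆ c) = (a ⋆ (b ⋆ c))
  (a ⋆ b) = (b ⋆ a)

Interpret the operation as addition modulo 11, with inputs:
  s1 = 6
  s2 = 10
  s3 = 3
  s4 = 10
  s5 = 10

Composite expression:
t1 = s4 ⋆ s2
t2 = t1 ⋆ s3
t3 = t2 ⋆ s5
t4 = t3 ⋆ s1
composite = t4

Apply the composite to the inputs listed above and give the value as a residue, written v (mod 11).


6 (mod 11)

(s4 ⋆ s2) = 9
((s4 ⋆ s2) ⋆ s3) = 1
(((s4 ⋆ s2) ⋆ s3) ⋆ s5) = 0
((((s4 ⋆ s2) ⋆ s3) ⋆ s5) ⋆ s1) = 6


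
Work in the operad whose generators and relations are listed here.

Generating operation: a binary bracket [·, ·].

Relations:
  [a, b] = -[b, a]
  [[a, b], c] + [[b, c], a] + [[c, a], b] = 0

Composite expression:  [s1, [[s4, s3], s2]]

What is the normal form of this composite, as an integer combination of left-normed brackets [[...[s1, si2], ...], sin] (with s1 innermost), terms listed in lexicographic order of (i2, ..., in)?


[[[s1, s2], s3], s4] - [[[s1, s2], s4], s3] - [[[s1, s3], s4], s2] + [[[s1, s4], s3], s2]


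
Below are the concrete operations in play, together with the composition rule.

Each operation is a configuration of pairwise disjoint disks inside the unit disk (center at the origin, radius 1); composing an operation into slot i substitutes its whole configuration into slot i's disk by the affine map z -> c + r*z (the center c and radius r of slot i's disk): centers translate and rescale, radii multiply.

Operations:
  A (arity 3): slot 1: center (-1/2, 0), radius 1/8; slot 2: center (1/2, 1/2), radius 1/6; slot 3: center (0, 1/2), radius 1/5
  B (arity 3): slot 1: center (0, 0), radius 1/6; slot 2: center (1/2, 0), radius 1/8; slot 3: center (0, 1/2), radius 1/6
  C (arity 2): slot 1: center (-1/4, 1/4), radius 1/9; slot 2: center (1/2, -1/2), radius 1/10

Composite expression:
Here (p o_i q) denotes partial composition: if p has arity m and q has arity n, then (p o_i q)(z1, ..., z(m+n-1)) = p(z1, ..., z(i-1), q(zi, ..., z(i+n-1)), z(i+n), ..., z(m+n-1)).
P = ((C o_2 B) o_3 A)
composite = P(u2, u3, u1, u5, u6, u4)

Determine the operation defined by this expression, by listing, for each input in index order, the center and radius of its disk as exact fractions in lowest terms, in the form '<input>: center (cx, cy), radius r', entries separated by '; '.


u1: center (87/160, -1/2), radius 1/640; u2: center (-1/4, 1/4), radius 1/9; u3: center (1/2, -1/2), radius 1/60; u4: center (1/2, -9/20), radius 1/60; u5: center (89/160, -79/160), radius 1/480; u6: center (11/20, -79/160), radius 1/400

Nesting under C composes maps z -> c + r*z down each u-path.
tracing u2 down its 1-map path: center (-1/4, 1/4), radius 1/9
tracing u3 down its 2-map path: center (1/2, -1/2), radius 1/60
tracing u1 down its 3-map path: center (87/160, -1/2), radius 1/640
tracing u5 down its 3-map path: center (89/160, -79/160), radius 1/480
tracing u6 down its 3-map path: center (11/20, -79/160), radius 1/400
tracing u4 down its 2-map path: center (1/2, -9/20), radius 1/60


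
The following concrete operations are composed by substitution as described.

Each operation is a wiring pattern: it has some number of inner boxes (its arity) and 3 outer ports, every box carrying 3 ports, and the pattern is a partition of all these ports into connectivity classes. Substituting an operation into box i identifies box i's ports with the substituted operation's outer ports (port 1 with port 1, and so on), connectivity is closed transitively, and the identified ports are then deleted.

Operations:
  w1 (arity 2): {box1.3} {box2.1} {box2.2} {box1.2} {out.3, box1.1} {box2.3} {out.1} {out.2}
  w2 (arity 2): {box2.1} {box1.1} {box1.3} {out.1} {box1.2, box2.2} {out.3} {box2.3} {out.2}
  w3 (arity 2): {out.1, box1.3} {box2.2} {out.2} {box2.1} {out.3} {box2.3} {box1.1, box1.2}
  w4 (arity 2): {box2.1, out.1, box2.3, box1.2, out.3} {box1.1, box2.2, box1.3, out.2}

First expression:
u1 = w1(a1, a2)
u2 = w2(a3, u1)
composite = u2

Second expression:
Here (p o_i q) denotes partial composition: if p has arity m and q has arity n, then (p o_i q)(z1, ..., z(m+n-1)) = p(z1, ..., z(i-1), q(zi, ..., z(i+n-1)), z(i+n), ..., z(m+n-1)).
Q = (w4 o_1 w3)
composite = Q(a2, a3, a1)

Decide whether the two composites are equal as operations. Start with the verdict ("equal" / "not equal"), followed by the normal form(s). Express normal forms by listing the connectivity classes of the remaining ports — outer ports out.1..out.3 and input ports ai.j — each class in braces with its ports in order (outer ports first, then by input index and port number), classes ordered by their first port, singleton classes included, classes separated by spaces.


The first expression, normalized: {out.1} {out.2} {out.3} {a1.1} {a1.2} {a1.3} {a2.1} {a2.2} {a2.3} {a3.1} {a3.2} {a3.3}
The second expression, normalized: {out.1, out.3, a1.1, a1.3} {out.2, a1.2, a2.3} {a2.1, a2.2} {a3.1} {a3.2} {a3.3}
No match — not equal.

not equal; first: {out.1} {out.2} {out.3} {a1.1} {a1.2} {a1.3} {a2.1} {a2.2} {a2.3} {a3.1} {a3.2} {a3.3}; second: {out.1, out.3, a1.1, a1.3} {out.2, a1.2, a2.3} {a2.1, a2.2} {a3.1} {a3.2} {a3.3}


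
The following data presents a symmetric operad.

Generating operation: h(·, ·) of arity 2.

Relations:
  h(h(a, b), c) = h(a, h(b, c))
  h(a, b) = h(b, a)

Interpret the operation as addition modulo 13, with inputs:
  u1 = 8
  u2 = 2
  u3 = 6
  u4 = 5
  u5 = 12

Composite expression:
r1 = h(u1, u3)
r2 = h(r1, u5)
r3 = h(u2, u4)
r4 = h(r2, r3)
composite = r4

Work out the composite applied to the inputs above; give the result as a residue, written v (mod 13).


7 (mod 13)

h(u1, u3) = 1
h(h(u1, u3), u5) = 0
h(u2, u4) = 7
h(h(h(u1, u3), u5), h(u2, u4)) = 7


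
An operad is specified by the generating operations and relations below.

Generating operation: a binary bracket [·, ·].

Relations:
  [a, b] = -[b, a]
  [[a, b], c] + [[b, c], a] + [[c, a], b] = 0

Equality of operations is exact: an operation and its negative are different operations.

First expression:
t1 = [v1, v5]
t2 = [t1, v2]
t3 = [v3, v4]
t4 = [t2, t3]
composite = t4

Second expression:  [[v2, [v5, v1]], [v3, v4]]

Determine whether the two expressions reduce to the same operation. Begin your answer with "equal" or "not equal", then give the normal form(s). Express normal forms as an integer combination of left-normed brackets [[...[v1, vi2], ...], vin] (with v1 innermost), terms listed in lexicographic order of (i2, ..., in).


equal — both sides give [[[[v1, v5], v2], v3], v4] - [[[[v1, v5], v2], v4], v3]

The first expression reduces to [[[[v1, v5], v2], v3], v4] - [[[[v1, v5], v2], v4], v3]
The second expression reduces to [[[[v1, v5], v2], v3], v4] - [[[[v1, v5], v2], v4], v3]
Both agree, so they are equal.


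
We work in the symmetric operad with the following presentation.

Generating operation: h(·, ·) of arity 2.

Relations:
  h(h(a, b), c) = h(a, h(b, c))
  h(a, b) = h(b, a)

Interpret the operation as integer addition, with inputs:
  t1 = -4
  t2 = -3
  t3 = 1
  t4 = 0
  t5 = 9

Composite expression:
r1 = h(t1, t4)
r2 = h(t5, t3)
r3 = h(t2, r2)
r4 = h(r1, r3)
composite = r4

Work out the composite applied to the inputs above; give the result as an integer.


3


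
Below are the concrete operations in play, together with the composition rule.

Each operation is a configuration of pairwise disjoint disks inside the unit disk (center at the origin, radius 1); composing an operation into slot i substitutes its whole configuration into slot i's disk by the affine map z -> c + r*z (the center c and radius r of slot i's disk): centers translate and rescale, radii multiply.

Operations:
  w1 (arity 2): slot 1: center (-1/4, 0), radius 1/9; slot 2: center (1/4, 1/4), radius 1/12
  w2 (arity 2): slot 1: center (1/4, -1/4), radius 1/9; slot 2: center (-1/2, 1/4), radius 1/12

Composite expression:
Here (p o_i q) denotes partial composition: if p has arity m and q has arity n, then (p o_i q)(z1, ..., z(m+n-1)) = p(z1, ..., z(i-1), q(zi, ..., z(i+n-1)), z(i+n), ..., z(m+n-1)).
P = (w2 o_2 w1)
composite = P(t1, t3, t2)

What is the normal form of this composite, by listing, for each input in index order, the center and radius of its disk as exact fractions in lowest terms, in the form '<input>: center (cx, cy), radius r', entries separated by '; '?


t1: center (1/4, -1/4), radius 1/9; t2: center (-23/48, 13/48), radius 1/144; t3: center (-25/48, 1/4), radius 1/108

Each t-disk chains the slot maps above it in w2; radii multiply.
t1: after 1 affine step, its disk has center (1/4, -1/4), radius 1/9
t3: after 2 affine steps, its disk has center (-25/48, 1/4), radius 1/108
t2: after 2 affine steps, its disk has center (-23/48, 13/48), radius 1/144


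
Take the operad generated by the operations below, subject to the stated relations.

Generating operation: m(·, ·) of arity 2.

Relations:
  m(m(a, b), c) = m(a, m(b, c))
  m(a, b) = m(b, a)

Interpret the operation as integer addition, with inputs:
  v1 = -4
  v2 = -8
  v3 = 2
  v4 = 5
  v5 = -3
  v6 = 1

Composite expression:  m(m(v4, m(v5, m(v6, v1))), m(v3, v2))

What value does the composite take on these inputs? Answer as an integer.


-7

m(v6, v1) = -3
m(v5, m(v6, v1)) = -6
m(v4, m(v5, m(v6, v1))) = -1
m(v3, v2) = -6
m(m(v4, m(v5, m(v6, v1))), m(v3, v2)) = -7


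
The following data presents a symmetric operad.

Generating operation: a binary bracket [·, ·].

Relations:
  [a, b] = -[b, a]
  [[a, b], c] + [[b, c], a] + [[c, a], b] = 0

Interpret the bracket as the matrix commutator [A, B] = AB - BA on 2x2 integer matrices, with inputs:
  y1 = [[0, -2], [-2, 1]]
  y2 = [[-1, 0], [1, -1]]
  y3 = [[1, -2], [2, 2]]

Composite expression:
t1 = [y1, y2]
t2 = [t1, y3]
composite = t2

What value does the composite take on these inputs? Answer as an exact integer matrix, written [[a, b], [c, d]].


[[2, 8], [7, -2]]

[y1, y2] = [[-2, 0], [1, 2]]
[[y1, y2], y3] = [[2, 8], [7, -2]]


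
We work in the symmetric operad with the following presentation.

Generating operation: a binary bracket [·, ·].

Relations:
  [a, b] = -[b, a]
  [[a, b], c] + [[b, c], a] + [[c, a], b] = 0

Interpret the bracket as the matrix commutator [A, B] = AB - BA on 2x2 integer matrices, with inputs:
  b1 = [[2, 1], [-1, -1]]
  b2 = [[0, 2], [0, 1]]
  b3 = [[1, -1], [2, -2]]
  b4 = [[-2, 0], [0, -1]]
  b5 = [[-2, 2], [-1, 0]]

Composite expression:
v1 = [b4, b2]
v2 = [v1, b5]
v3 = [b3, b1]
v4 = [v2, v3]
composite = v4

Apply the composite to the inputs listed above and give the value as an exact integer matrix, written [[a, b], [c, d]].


[b4, b2] = [[0, -2], [0, 0]]
[[b4, b2], b5] = [[2, -4], [0, -2]]
[b3, b1] = [[-1, 6], [9, 1]]
[[[b4, b2], b5], [b3, b1]] = [[-36, 16], [-36, 36]]

[[-36, 16], [-36, 36]]


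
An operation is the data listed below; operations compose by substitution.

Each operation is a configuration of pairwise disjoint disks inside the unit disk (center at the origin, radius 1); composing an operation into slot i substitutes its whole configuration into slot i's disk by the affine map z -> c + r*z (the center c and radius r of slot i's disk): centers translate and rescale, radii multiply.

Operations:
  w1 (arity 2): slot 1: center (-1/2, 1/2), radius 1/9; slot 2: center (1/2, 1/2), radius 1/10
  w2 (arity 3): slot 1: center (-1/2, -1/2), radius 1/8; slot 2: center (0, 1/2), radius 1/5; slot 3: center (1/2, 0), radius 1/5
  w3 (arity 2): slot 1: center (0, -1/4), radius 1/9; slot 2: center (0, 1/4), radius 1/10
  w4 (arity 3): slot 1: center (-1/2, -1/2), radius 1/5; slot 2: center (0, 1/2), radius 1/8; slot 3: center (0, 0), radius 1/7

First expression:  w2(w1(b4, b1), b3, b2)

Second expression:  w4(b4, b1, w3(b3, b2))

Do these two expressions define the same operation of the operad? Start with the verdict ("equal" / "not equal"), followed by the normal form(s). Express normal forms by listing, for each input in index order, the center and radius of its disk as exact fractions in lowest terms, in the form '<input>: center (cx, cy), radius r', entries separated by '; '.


not equal; first: b1: center (-7/16, -7/16), radius 1/80; b2: center (1/2, 0), radius 1/5; b3: center (0, 1/2), radius 1/5; b4: center (-9/16, -7/16), radius 1/72; second: b1: center (0, 1/2), radius 1/8; b2: center (0, 1/28), radius 1/70; b3: center (0, -1/28), radius 1/63; b4: center (-1/2, -1/2), radius 1/5

Reducing the first expression gives b1: center (-7/16, -7/16), radius 1/80; b2: center (1/2, 0), radius 1/5; b3: center (0, 1/2), radius 1/5; b4: center (-9/16, -7/16), radius 1/72
Reducing the second expression gives b1: center (0, 1/2), radius 1/8; b2: center (0, 1/28), radius 1/70; b3: center (0, -1/28), radius 1/63; b4: center (-1/2, -1/2), radius 1/5
The normal forms differ: not equal.


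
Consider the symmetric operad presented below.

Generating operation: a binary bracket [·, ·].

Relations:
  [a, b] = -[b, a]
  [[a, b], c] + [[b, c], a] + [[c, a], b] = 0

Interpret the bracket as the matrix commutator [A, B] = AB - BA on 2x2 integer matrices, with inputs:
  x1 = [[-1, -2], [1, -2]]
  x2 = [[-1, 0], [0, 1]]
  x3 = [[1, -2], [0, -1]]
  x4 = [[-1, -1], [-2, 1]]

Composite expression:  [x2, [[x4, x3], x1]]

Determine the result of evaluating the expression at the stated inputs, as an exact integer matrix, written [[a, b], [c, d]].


[x4, x3] = [[-4, 6], [-4, 4]]
[[x4, x3], x1] = [[-2, 10], [4, 2]]
[x2, [[x4, x3], x1]] = [[0, -20], [8, 0]]

[[0, -20], [8, 0]]


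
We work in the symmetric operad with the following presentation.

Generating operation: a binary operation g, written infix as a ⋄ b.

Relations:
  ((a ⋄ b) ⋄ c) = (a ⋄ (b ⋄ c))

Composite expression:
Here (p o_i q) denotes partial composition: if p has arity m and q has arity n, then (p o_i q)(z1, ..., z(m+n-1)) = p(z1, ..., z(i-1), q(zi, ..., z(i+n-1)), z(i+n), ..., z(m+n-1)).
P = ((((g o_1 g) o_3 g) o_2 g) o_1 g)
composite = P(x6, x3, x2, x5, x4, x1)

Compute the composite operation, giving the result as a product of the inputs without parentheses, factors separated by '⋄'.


Associativity of g dissolves the nesting; only the x-input order survives.
(x6 ⋄ x3) linearizes to x6 ⋄ x3
(x2 ⋄ x5) linearizes to x2 ⋄ x5
((x6 ⋄ x3) ⋄ (x2 ⋄ x5)) linearizes to x6 ⋄ x3 ⋄ x2 ⋄ x5
(x4 ⋄ x1) linearizes to x4 ⋄ x1
(((x6 ⋄ x3) ⋄ (x2 ⋄ x5)) ⋄ (x4 ⋄ x1)) linearizes to x6 ⋄ x3 ⋄ x2 ⋄ x5 ⋄ x4 ⋄ x1

x6 ⋄ x3 ⋄ x2 ⋄ x5 ⋄ x4 ⋄ x1


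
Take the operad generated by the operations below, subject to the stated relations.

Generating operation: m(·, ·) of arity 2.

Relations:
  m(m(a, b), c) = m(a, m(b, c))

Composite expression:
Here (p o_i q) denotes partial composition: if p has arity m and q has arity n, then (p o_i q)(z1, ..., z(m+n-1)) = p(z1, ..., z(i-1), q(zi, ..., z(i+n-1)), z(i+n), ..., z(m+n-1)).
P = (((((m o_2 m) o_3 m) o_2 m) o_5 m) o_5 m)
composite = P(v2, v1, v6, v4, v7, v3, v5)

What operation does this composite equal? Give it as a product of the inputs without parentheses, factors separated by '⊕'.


v2 ⊕ v1 ⊕ v6 ⊕ v4 ⊕ v7 ⊕ v3 ⊕ v5

The m-tree's shape is irrelevant; the v-reading-order decides.
m(v1, v6) linearizes to v1 ⊕ v6
m(v7, v3) linearizes to v7 ⊕ v3
m(m(v7, v3), v5) linearizes to v7 ⊕ v3 ⊕ v5
m(v4, m(m(v7, v3), v5)) linearizes to v4 ⊕ v7 ⊕ v3 ⊕ v5
m(m(v1, v6), m(v4, m(m(v7, v3), v5))) linearizes to v1 ⊕ v6 ⊕ v4 ⊕ v7 ⊕ v3 ⊕ v5
m(v2, m(m(v1, v6), m(v4, m(m(v7, v3), v5)))) linearizes to v2 ⊕ v1 ⊕ v6 ⊕ v4 ⊕ v7 ⊕ v3 ⊕ v5


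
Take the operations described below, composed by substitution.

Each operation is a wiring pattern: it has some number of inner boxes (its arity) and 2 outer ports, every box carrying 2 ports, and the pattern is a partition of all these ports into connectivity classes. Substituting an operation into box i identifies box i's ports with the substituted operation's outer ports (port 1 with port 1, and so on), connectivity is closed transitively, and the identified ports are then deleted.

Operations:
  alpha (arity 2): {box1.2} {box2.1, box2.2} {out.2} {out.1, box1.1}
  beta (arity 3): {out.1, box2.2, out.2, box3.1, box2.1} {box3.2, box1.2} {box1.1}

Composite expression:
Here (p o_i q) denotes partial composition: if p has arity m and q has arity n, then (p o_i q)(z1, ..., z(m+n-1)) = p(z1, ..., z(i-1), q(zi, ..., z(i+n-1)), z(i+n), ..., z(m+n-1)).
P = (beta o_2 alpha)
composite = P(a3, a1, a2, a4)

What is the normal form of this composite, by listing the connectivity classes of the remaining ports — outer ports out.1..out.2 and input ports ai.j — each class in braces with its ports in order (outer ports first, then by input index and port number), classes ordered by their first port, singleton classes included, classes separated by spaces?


After gluing at beta, chains via deleted ports link the a-ports.
composing alpha on (a1, a2), with out.j its own outer ports: {out.1, a1.1} {out.2} {a1.2} {a2.1, a2.2}
composing beta on (a3, a1, a2, a4), with out.j its own outer ports: {out.1, out.2, a1.1, a4.1} {a1.2} {a2.1, a2.2} {a3.1} {a3.2, a4.2}

{out.1, out.2, a1.1, a4.1} {a1.2} {a2.1, a2.2} {a3.1} {a3.2, a4.2}


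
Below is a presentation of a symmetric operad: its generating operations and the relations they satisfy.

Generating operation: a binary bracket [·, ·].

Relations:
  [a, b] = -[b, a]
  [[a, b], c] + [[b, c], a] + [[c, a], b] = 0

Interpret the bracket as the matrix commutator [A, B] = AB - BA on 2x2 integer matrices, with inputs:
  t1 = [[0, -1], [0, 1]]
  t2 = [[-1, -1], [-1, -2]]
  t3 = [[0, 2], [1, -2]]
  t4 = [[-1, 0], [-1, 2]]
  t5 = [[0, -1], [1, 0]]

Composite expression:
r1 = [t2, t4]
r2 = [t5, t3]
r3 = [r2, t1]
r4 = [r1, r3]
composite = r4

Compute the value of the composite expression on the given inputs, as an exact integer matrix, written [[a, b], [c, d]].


[[-26, 28], [20, 26]]

[t2, t4] = [[1, -3], [4, -1]]
[t5, t3] = [[-3, 2], [2, 3]]
[[t5, t3], t1] = [[2, 8], [-2, -2]]
[[t2, t4], [[t5, t3], t1]] = [[-26, 28], [20, 26]]


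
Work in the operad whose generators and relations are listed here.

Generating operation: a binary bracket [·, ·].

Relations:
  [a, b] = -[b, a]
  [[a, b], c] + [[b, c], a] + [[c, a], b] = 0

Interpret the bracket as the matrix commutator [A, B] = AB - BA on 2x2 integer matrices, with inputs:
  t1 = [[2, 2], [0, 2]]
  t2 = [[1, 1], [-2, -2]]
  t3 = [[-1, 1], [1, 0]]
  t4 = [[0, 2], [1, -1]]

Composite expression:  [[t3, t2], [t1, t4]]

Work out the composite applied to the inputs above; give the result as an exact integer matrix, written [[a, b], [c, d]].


[[2, 28], [4, -2]]

[t3, t2] = [[-3, -4], [1, 3]]
[t1, t4] = [[2, -2], [0, -2]]
[[t3, t2], [t1, t4]] = [[2, 28], [4, -2]]


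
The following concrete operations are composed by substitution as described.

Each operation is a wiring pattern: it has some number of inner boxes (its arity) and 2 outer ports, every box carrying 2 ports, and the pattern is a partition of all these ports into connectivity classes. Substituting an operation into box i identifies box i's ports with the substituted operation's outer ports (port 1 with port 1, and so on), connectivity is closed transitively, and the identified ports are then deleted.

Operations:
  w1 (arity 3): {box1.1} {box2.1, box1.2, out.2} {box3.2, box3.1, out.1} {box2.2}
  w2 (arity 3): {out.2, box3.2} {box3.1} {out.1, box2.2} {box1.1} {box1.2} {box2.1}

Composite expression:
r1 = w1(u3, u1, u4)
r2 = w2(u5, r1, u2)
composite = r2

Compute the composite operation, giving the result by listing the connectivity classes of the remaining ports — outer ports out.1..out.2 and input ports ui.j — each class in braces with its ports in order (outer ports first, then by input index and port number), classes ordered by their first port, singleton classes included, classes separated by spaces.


{out.1, u1.1, u3.2} {out.2, u2.2} {u1.2} {u2.1} {u3.1} {u4.1, u4.2} {u5.1} {u5.2}


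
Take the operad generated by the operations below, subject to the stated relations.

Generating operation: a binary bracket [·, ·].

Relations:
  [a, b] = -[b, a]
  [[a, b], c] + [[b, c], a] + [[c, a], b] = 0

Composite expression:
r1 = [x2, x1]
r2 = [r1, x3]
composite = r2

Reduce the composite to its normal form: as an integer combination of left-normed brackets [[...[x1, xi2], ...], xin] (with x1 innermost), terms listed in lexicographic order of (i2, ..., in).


-[[x1, x2], x3]

Expand each bracket as ab - ba; the x1-initial words give the coefficients.
Composite bracket: [[x2, x1], x3]
Expanding via [a, b] = ab - ba: 4 signed words (2^2 = 4).
Words beginning with x1 determine it all:
  x1x2x3 appears with sign -1, giving the term -[[x1, x2], x3]


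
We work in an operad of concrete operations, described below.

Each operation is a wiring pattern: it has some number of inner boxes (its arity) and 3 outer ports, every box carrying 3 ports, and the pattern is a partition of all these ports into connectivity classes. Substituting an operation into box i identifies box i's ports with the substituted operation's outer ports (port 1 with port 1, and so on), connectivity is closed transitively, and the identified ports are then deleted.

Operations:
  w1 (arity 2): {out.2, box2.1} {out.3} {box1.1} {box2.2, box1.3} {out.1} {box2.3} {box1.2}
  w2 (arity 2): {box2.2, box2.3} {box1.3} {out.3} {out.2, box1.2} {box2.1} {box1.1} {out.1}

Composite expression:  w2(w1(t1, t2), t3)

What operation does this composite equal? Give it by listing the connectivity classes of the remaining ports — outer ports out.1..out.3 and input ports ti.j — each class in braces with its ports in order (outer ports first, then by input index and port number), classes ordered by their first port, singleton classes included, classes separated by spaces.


Treat the ports identified at w2 as solder joints: merge, then drop.
through w1, on inputs (t1, t2): {out.1} {out.2, t2.1} {out.3} {t1.1} {t1.2} {t1.3, t2.2} {t2.3} (out.j = stage outer ports)
through w2, on inputs (t1, t2, t3): {out.1} {out.2, t2.1} {out.3} {t1.1} {t1.2} {t1.3, t2.2} {t2.3} {t3.1} {t3.2, t3.3} (out.j = stage outer ports)

{out.1} {out.2, t2.1} {out.3} {t1.1} {t1.2} {t1.3, t2.2} {t2.3} {t3.1} {t3.2, t3.3}


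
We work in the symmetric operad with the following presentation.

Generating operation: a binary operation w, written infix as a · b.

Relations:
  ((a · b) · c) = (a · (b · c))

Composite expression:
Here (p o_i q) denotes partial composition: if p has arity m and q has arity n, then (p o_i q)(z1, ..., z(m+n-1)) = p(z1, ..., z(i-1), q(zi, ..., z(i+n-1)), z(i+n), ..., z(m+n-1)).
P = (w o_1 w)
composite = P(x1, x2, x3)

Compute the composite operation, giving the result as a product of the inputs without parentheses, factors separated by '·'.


x1 · x2 · x3

Under associativity of w, the answer is the x's in reading order.
(x1 · x2) spells out as x1 · x2
((x1 · x2) · x3) spells out as x1 · x2 · x3


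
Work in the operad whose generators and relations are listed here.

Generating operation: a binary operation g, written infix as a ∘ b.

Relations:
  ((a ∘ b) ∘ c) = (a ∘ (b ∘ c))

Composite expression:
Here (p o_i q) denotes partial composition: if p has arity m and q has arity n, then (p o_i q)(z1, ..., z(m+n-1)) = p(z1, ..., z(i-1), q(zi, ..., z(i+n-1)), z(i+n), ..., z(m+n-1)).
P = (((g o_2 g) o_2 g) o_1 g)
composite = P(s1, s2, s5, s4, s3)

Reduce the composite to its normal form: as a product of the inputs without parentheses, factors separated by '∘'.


s1 ∘ s2 ∘ s5 ∘ s4 ∘ s3

All parenthesizations of g agree; list the s-inputs left to right.
(s1 ∘ s2) flattens to s1 ∘ s2
(s5 ∘ s4) flattens to s5 ∘ s4
((s5 ∘ s4) ∘ s3) flattens to s5 ∘ s4 ∘ s3
((s1 ∘ s2) ∘ ((s5 ∘ s4) ∘ s3)) flattens to s1 ∘ s2 ∘ s5 ∘ s4 ∘ s3


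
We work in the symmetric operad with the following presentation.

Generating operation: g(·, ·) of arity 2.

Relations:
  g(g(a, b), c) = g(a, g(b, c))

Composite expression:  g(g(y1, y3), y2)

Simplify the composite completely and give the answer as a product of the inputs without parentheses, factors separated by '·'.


y1 · y3 · y2

Key point: g is associative — brackets drop, the y-order remains.
g(y1, y3) spells out as y1 · y3
g(g(y1, y3), y2) spells out as y1 · y3 · y2


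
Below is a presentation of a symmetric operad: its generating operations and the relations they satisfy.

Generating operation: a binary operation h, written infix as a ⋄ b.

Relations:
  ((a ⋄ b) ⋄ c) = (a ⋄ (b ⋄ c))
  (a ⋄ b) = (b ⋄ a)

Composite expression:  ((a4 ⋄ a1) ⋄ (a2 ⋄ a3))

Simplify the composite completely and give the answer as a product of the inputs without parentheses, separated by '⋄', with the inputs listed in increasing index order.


a1 ⋄ a2 ⋄ a3 ⋄ a4

Both nesting and order wash out for h; what remains is which a's occur.
(a4 ⋄ a1) spells out as a4 ⋄ a1
(a2 ⋄ a3) spells out as a2 ⋄ a3
((a4 ⋄ a1) ⋄ (a2 ⋄ a3)) spells out as a4 ⋄ a1 ⋄ a2 ⋄ a3
the factors in increasing index order: a1 ⋄ a2 ⋄ a3 ⋄ a4


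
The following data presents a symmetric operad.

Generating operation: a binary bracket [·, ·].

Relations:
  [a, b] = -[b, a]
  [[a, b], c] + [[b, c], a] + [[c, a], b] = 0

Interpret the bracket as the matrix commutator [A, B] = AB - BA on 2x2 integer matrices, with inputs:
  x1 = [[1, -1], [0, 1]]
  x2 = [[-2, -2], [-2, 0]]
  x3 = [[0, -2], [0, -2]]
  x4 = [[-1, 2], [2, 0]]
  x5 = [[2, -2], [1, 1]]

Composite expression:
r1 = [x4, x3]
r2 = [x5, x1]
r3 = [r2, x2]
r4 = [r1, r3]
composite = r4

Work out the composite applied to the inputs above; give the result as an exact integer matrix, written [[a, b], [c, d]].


[[16, -40], [-16, -16]]


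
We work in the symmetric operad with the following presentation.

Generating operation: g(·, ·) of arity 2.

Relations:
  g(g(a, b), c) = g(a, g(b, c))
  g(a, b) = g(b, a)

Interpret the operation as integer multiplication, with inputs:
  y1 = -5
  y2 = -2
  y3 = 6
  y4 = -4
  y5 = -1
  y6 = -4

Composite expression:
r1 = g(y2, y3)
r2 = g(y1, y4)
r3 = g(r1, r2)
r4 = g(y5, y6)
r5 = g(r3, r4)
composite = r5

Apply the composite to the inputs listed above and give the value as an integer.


-960

g(y2, y3) = -12
g(y1, y4) = 20
g(g(y2, y3), g(y1, y4)) = -240
g(y5, y6) = 4
g(g(g(y2, y3), g(y1, y4)), g(y5, y6)) = -960


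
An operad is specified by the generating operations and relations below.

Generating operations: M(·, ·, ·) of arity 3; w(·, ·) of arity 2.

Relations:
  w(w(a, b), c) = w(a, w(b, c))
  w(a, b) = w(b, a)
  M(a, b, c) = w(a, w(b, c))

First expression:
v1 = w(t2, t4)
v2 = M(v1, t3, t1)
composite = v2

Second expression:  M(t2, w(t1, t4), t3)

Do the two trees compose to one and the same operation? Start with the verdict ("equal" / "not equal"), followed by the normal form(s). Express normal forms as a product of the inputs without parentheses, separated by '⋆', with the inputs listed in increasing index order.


The first composite normalizes to t1 ⋆ t2 ⋆ t3 ⋆ t4
The second composite normalizes to t1 ⋆ t2 ⋆ t3 ⋆ t4
One common form — equal.

equal: each reduces to t1 ⋆ t2 ⋆ t3 ⋆ t4


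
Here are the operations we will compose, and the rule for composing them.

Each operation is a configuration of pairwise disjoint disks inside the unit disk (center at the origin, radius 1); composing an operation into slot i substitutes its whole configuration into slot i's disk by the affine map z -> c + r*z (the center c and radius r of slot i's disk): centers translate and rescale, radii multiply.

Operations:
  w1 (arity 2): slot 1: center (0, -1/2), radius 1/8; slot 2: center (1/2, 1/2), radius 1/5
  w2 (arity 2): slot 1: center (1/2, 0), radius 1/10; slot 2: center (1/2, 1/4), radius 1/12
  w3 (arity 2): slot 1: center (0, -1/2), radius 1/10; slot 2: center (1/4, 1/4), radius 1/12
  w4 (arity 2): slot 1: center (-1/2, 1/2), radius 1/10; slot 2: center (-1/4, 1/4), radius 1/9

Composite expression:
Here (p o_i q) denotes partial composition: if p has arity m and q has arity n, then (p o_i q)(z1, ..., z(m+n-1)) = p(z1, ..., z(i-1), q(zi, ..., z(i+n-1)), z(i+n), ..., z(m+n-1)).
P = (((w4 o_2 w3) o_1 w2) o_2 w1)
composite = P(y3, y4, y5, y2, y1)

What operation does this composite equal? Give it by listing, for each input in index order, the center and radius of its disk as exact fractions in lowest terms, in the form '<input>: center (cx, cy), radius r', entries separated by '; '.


y1: center (-2/9, 5/18), radius 1/108; y2: center (-1/4, 7/36), radius 1/90; y3: center (-9/20, 1/2), radius 1/100; y4: center (-9/20, 25/48), radius 1/960; y5: center (-107/240, 127/240), radius 1/600

Follow each y-input down from w4: c' goes to c + r*c', radius to r*r'.
input y3: composing its 2 substitution steps yields center (-9/20, 1/2), radius 1/100
input y4: composing its 3 substitution steps yields center (-9/20, 25/48), radius 1/960
input y5: composing its 3 substitution steps yields center (-107/240, 127/240), radius 1/600
input y2: composing its 2 substitution steps yields center (-1/4, 7/36), radius 1/90
input y1: composing its 2 substitution steps yields center (-2/9, 5/18), radius 1/108


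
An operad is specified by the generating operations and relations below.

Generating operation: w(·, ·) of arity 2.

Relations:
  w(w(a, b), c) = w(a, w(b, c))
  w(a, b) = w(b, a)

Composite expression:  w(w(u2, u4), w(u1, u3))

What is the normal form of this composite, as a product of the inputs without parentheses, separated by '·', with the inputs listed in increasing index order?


Any arrangement under w is one operation, so sort the u-inputs.
w(u2, u4) flattens to u2 · u4
w(u1, u3) flattens to u1 · u3
w(w(u2, u4), w(u1, u3)) flattens to u2 · u4 · u1 · u3
sorting the factors by input index: u1 · u2 · u3 · u4

u1 · u2 · u3 · u4


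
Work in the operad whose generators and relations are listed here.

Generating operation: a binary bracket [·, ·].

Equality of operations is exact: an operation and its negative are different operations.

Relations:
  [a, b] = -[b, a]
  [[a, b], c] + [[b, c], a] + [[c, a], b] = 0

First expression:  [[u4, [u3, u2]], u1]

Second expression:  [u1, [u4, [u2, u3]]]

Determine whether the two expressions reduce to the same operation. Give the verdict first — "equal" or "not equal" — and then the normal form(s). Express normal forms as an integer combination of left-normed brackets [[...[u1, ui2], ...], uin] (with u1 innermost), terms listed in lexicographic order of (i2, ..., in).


equal: each reduces to -[[[u1, u2], u3], u4] + [[[u1, u3], u2], u4] + [[[u1, u4], u2], u3] - [[[u1, u4], u3], u2]

Normal form of the first expression: -[[[u1, u2], u3], u4] + [[[u1, u3], u2], u4] + [[[u1, u4], u2], u3] - [[[u1, u4], u3], u2]
Normal form of the second expression: -[[[u1, u2], u3], u4] + [[[u1, u3], u2], u4] + [[[u1, u4], u2], u3] - [[[u1, u4], u3], u2]
One common form — equal.


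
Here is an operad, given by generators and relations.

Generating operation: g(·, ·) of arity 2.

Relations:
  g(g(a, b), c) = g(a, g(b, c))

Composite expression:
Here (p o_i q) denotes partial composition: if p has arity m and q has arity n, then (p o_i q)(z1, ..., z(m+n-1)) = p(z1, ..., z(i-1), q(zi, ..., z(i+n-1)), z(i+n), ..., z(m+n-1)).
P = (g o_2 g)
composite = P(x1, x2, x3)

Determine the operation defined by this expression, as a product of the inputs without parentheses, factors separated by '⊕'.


x1 ⊕ x2 ⊕ x3

Associativity of g dissolves the nesting; only the x-input order survives.
g(x2, x3) spells out as x2 ⊕ x3
g(x1, g(x2, x3)) spells out as x1 ⊕ x2 ⊕ x3


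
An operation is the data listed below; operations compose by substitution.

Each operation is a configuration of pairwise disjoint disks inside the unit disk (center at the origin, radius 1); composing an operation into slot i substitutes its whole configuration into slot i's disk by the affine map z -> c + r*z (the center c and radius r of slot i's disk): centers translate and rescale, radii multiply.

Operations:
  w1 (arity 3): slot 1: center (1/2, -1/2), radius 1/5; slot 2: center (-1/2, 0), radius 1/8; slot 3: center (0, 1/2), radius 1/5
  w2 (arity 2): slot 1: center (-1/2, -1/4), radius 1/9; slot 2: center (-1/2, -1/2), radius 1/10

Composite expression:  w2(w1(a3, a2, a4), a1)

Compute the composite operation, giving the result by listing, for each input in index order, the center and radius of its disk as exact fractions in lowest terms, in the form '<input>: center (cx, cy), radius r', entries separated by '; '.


a1: center (-1/2, -1/2), radius 1/10; a2: center (-5/9, -1/4), radius 1/72; a3: center (-4/9, -11/36), radius 1/45; a4: center (-1/2, -7/36), radius 1/45

Below w2, radii multiply path by path; the a-disk centers shift.
a3 passes through 2 substitutions, ending at center (-4/9, -11/36), radius 1/45
a2 passes through 2 substitutions, ending at center (-5/9, -1/4), radius 1/72
a4 passes through 2 substitutions, ending at center (-1/2, -7/36), radius 1/45
a1 passes through 1 substitution, ending at center (-1/2, -1/2), radius 1/10


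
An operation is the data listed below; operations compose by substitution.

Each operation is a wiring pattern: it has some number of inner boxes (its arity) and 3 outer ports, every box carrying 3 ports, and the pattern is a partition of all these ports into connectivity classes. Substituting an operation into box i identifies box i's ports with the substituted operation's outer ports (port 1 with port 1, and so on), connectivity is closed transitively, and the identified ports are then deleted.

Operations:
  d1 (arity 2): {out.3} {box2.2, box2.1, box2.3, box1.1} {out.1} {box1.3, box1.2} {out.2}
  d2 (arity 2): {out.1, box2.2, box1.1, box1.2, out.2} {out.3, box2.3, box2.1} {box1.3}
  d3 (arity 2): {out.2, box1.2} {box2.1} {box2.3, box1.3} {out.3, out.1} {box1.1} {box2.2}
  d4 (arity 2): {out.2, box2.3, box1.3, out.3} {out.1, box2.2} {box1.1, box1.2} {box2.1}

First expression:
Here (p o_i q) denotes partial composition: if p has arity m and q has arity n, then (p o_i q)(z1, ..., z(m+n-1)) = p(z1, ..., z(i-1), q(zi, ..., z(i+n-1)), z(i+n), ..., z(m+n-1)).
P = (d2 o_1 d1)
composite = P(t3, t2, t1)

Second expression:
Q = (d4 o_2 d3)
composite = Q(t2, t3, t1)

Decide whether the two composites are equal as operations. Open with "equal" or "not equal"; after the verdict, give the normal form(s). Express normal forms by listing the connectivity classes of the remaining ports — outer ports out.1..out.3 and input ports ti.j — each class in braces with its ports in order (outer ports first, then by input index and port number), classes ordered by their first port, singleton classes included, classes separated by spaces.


Normal form of the first expression: {out.1, out.2, t1.2} {out.3, t1.1, t1.3} {t2.1, t2.2, t2.3, t3.1} {t3.2, t3.3}
Normal form of the second expression: {out.1, t3.2} {out.2, out.3, t2.3} {t1.1} {t1.2} {t1.3, t3.3} {t2.1, t2.2} {t3.1}
Distinct normal forms: not equal.

not equal; the first gives {out.1, out.2, t1.2} {out.3, t1.1, t1.3} {t2.1, t2.2, t2.3, t3.1} {t3.2, t3.3} and the second {out.1, t3.2} {out.2, out.3, t2.3} {t1.1} {t1.2} {t1.3, t3.3} {t2.1, t2.2} {t3.1}
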